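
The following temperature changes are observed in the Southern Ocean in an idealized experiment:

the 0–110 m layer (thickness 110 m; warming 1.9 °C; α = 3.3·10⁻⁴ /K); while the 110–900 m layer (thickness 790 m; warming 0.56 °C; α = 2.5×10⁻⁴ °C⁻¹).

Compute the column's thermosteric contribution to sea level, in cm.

1.9 × 110 × 3.3×10⁻⁴ = 0.06897 m
Layer 2: 0.56 × 2.5×10⁻⁴ × 790 = 0.11060 m
Δh = 0.06897 + 0.11060 = 0.17957 m ≈ 18 cm

Δh ≈ 18 cm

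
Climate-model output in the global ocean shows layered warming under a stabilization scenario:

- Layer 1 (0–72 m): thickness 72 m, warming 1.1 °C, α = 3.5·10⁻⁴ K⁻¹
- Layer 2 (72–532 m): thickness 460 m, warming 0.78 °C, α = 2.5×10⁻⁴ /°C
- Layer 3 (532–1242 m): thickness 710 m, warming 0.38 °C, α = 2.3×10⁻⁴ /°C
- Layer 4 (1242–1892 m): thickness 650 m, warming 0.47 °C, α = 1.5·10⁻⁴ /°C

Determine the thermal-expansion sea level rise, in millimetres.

about 225 mm

0–72 m: 72 × 3.5×10⁻⁴ × 1.1 = 0.02772 m
Layer 2: 2.5×10⁻⁴ × 0.78 × 460 = 0.08970 m
710 × 0.38 × 2.3×10⁻⁴ = 0.062054 m
Layer 4: 0.47 × 1.5×10⁻⁴ × 650 = 0.045825 m
Δh = 0.02772 + 0.08970 + 0.062054 + 0.045825 = 0.225299 m ≈ 225 mm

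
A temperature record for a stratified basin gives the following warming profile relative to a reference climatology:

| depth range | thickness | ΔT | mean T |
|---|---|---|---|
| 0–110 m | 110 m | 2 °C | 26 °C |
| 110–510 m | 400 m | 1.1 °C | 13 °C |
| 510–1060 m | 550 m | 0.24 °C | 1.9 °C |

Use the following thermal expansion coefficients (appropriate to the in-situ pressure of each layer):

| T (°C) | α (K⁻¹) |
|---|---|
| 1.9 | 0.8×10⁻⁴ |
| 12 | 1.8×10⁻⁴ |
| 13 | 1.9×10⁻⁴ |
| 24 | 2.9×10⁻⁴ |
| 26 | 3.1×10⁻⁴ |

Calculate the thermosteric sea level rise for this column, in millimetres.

Layer 1 at 26 °C → α = 3.1×10⁻⁴ K⁻¹
Layer 2 at 13 °C → α = 1.9×10⁻⁴ K⁻¹
Layer 3 at 1.9 °C → α = 0.8×10⁻⁴ K⁻¹
Layer 1: 110 × 3.1×10⁻⁴ × 2 = 0.06820 m
1.1 × 400 × 1.9×10⁻⁴ = 0.08360 m
0.8×10⁻⁴ × 0.24 × 550 = 0.01056 m
Δh = 0.06820 + 0.08360 + 0.01056 = 0.16236 m ≈ 160 mm

Δh = 160 mm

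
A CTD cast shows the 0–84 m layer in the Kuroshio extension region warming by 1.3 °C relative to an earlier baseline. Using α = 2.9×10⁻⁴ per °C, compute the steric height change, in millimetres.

Δh = αΔT·H = 2.9×10⁻⁴ × 1.3 × 84 = 0.031668 m

Δh = 31.7 mm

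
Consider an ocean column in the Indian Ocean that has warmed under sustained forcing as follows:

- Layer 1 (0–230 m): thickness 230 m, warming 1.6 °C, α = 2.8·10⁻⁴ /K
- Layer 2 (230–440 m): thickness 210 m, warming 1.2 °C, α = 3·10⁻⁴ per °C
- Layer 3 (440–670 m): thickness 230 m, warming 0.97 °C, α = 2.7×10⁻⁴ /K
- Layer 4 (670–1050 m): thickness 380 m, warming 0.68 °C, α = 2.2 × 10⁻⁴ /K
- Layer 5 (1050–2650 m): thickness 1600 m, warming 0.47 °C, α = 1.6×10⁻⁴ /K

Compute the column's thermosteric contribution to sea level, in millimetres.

Layer 1: 2.8×10⁻⁴ × 1.6 × 230 = 0.10304 m
1.2 × 3×10⁻⁴ × 210 = 0.07560 m
Layer 3: 230 × 0.97 × 2.7×10⁻⁴ = 0.060237 m
Layer 4: 0.68 × 380 × 2.2×10⁻⁴ = 0.056848 m
Layer 5: 0.47 × 1.6×10⁻⁴ × 1600 = 0.12032 m
Δh = 0.10304 + 0.07560 + 0.060237 + 0.056848 + 0.12032 = 0.416045 m

Δh ≈ 416 mm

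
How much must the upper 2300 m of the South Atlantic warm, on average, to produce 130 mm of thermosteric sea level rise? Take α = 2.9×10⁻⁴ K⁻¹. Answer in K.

ΔT ≈ 0.19 K

ΔT = Δh/(αH) = 0.13 / (2.9×10⁻⁴ × 2300) ≈ 0.1949 K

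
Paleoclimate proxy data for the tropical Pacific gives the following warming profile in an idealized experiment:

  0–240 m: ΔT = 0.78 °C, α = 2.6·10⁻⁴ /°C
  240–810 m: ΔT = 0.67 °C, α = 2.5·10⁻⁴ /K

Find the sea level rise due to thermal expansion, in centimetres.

Layer 1: 240 × 0.78 × 2.6×10⁻⁴ = 0.048672 m
240–810 m: 570 × 2.5×10⁻⁴ × 0.67 = 0.095475 m
Δh = 0.048672 + 0.095475 = 0.144147 m

Δh ≈ 14 cm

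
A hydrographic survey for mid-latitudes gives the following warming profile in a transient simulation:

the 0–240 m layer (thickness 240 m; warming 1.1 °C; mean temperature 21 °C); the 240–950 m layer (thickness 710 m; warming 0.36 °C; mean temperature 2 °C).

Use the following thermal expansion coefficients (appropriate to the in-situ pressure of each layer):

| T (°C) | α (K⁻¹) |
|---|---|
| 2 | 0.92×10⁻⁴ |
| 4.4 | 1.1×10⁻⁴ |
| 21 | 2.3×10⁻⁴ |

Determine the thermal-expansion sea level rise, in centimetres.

Layer 1 at 21 °C → α = 2.3×10⁻⁴ K⁻¹
Layer 2 at 2 °C → α = 0.92×10⁻⁴ K⁻¹
0–240 m: 240 × 1.1 × 2.3×10⁻⁴ = 0.06072 m
Layer 2: 710 × 0.92×10⁻⁴ × 0.36 = 0.0235152 m
Δh = 0.06072 + 0.0235152 = 0.0842352 m

Δh ≈ 8.42 cm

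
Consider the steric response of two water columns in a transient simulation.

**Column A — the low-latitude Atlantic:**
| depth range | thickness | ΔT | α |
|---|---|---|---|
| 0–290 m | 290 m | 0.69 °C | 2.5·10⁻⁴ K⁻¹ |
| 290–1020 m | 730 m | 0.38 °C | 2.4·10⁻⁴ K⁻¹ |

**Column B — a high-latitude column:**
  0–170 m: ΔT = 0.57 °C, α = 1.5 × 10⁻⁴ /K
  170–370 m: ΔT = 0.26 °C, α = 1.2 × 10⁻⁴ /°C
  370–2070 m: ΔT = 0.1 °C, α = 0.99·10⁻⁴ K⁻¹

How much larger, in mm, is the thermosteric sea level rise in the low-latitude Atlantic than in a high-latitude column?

79 mm larger

A 0.69 × 290 × 2.5×10⁻⁴ = 0.050025 m
A Layer 2: 730 × 2.4×10⁻⁴ × 0.38 = 0.066576 m
A total: 0.116601 m
B 0–170 m: 1.5×10⁻⁴ × 170 × 0.57 = 0.014535 m
B Layer 2: 1.2×10⁻⁴ × 0.26 × 200 = 0.00624 m
B 1700 × 0.99×10⁻⁴ × 0.1 = 0.01683 m
B total: 0.037605 m
Difference: 0.116601 − 0.037605 = 0.078996 m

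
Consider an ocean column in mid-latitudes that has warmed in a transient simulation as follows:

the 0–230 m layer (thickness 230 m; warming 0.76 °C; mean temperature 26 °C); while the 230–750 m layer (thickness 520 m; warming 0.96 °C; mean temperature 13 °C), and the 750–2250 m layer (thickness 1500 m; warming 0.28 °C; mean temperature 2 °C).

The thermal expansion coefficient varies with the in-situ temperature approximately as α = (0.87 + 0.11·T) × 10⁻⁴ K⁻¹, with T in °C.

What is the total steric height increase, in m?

Δh ≈ 0.226 m

Layer 1: α = (0.87 + 0.11×26)×10⁻⁴ = 3.73×10⁻⁴ K⁻¹
Layer 2: α = (0.87 + 0.11×13)×10⁻⁴ = 2.3×10⁻⁴ K⁻¹
Layer 3: α = (0.87 + 0.11×2)×10⁻⁴ = 1.09×10⁻⁴ K⁻¹
3.73×10⁻⁴ × 230 × 0.76 = 0.0652004 m
230–750 m: 2.3×10⁻⁴ × 520 × 0.96 = 0.114816 m
1.09×10⁻⁴ × 1500 × 0.28 = 0.04578 m
Δh = 0.0652004 + 0.114816 + 0.04578 = 0.2257964 m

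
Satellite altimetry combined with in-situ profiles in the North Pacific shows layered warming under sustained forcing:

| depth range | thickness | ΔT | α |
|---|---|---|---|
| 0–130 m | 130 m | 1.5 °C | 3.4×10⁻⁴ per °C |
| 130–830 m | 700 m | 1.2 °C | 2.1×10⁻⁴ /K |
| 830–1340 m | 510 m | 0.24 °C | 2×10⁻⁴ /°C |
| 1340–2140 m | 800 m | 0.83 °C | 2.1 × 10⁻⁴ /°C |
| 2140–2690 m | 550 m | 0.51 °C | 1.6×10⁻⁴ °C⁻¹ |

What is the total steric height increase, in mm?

0–130 m: 1.5 × 130 × 3.4×10⁻⁴ = 0.06630 m
Layer 2: 2.1×10⁻⁴ × 700 × 1.2 = 0.17640 m
Layer 3: 0.24 × 2×10⁻⁴ × 510 = 0.02448 m
2.1×10⁻⁴ × 800 × 0.83 = 0.13944 m
2140–2690 m: 1.6×10⁻⁴ × 0.51 × 550 = 0.04488 m
Δh = 0.06630 + 0.17640 + 0.02448 + 0.13944 + 0.04488 = 0.45150 m

Δh = 452 mm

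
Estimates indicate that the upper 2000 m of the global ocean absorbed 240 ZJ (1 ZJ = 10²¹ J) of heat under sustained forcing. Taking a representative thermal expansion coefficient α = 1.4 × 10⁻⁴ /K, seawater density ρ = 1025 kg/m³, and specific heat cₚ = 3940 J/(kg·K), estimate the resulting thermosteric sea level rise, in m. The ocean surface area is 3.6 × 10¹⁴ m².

Per unit area: Q = 240×10²¹ / (3.6×10¹⁴) ≈ 6.667×10⁸ J/m²
Δh = αQ/(ρcₚ) = 1.4×10⁻⁴ × 6.667×10⁸ / (1025 × 3940) ≈ 0.023112 m

Δh = 0.0231 m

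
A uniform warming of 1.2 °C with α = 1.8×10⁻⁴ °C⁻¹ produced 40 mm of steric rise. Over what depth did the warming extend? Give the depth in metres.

190 m

H = Δh/(αΔT) = 0.04 / (1.8×10⁻⁴ × 1.2) ≈ 185.2 m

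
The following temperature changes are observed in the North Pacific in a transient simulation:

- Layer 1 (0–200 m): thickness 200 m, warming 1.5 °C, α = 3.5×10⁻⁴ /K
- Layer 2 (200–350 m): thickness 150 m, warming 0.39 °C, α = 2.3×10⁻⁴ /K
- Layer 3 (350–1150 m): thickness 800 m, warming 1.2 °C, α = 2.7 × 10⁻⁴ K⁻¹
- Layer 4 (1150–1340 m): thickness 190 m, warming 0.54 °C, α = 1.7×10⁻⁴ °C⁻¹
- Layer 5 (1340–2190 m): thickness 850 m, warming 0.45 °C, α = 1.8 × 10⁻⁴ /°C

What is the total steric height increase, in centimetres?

46.4 cm of thermosteric rise

Layer 1: 3.5×10⁻⁴ × 1.5 × 200 = 0.10500 m
150 × 2.3×10⁻⁴ × 0.39 = 0.013455 m
2.7×10⁻⁴ × 800 × 1.2 = 0.25920 m
1150–1340 m: 0.54 × 190 × 1.7×10⁻⁴ = 0.017442 m
1340–2190 m: 850 × 0.45 × 1.8×10⁻⁴ = 0.06885 m
Δh = 0.10500 + 0.013455 + 0.25920 + 0.017442 + 0.06885 = 0.463947 m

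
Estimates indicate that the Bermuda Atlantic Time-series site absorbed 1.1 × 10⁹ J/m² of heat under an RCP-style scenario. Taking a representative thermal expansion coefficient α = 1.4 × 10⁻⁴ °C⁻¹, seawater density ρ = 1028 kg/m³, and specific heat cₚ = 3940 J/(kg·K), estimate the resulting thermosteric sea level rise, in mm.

Δh = αQ/(ρcₚ) = 1.4×10⁻⁴ × 1.1×10⁹ / (1028 × 3940) ≈ 0.038022 m

Δh = 38.0 mm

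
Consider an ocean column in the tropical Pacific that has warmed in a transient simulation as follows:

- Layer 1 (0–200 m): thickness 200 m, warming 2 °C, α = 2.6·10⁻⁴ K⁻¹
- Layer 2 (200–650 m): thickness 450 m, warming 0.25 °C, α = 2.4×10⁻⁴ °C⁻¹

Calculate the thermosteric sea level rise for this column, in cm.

Δh = 13.1 cm

Layer 1: 2 × 200 × 2.6×10⁻⁴ = 0.10400 m
200–650 m: 0.25 × 450 × 2.4×10⁻⁴ = 0.02700 m
Δh = 0.10400 + 0.02700 = 0.13100 m ≈ 13.1 cm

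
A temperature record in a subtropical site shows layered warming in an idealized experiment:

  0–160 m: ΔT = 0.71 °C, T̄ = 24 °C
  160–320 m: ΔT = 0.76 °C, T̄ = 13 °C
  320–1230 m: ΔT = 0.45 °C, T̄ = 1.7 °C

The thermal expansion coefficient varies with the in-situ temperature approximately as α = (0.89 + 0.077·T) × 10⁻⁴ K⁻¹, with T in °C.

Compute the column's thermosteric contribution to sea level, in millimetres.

about 95.9 mm

Layer 1: α = (0.89 + 0.077×24)×10⁻⁴ = 2.738×10⁻⁴ K⁻¹
Layer 2: α = (0.89 + 0.077×13)×10⁻⁴ = 1.891×10⁻⁴ K⁻¹
Layer 3: α = (0.89 + 0.077×1.7)×10⁻⁴ = 1.0209×10⁻⁴ K⁻¹
0–160 m: 160 × 2.738×10⁻⁴ × 0.71 = 0.03110368 m
Layer 2: 160 × 0.76 × 1.891×10⁻⁴ = 0.02299456 m
Layer 3: 1.0209×10⁻⁴ × 0.45 × 910 = 0.041805855 m
Δh = 0.03110368 + 0.02299456 + 0.041805855 = 0.095904095 m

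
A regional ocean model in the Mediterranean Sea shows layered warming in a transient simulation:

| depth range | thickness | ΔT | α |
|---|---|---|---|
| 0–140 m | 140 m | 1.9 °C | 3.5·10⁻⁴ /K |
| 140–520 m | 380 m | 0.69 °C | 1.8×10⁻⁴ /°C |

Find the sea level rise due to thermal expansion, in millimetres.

0–140 m: 3.5×10⁻⁴ × 140 × 1.9 = 0.09310 m
Layer 2: 380 × 0.69 × 1.8×10⁻⁴ = 0.047196 m
Δh = 0.09310 + 0.047196 = 0.140296 m

140 mm of thermosteric rise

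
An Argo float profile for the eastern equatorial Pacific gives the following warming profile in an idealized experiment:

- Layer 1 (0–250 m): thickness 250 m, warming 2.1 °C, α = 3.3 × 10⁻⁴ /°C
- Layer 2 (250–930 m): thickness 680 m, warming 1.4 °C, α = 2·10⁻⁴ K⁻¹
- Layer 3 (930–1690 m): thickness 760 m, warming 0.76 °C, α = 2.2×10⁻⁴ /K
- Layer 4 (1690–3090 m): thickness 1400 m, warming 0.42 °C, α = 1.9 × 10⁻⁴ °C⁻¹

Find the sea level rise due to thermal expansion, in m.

0–250 m: 2.1 × 250 × 3.3×10⁻⁴ = 0.17325 m
Layer 2: 1.4 × 2×10⁻⁴ × 680 = 0.19040 m
Layer 3: 2.2×10⁻⁴ × 760 × 0.76 = 0.127072 m
0.42 × 1400 × 1.9×10⁻⁴ = 0.11172 m
Δh = 0.17325 + 0.19040 + 0.127072 + 0.11172 = 0.602442 m

Δh ≈ 0.602 m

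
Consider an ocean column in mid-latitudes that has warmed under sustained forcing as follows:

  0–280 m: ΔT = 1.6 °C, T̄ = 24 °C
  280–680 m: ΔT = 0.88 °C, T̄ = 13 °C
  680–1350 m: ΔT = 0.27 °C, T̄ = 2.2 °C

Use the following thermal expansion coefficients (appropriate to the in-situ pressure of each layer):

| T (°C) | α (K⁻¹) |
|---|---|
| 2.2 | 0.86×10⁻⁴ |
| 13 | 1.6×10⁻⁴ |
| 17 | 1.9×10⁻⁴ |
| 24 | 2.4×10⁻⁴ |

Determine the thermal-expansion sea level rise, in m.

Δh = 0.18 m

Layer 1 at 24 °C → α = 2.4×10⁻⁴ K⁻¹
Layer 2 at 13 °C → α = 1.6×10⁻⁴ K⁻¹
Layer 3 at 2.2 °C → α = 0.86×10⁻⁴ K⁻¹
0–280 m: 2.4×10⁻⁴ × 1.6 × 280 = 0.10752 m
1.6×10⁻⁴ × 0.88 × 400 = 0.05632 m
Layer 3: 670 × 0.86×10⁻⁴ × 0.27 = 0.0155574 m
Δh = 0.10752 + 0.05632 + 0.0155574 = 0.1793974 m ≈ 0.18 m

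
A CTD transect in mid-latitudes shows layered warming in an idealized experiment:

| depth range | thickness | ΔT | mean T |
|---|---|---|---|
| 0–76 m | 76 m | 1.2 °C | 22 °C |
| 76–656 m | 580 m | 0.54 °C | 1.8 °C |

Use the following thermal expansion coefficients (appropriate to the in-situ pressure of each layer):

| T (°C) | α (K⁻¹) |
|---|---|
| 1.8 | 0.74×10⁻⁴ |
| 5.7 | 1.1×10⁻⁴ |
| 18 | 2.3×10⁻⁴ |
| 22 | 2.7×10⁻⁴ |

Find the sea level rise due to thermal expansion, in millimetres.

Δh ≈ 47.8 mm

Layer 1 at 22 °C → α = 2.7×10⁻⁴ K⁻¹
Layer 2 at 1.8 °C → α = 0.74×10⁻⁴ K⁻¹
Layer 1: 76 × 1.2 × 2.7×10⁻⁴ = 0.024624 m
Layer 2: 580 × 0.74×10⁻⁴ × 0.54 = 0.0231768 m
Δh = 0.024624 + 0.0231768 = 0.0478008 m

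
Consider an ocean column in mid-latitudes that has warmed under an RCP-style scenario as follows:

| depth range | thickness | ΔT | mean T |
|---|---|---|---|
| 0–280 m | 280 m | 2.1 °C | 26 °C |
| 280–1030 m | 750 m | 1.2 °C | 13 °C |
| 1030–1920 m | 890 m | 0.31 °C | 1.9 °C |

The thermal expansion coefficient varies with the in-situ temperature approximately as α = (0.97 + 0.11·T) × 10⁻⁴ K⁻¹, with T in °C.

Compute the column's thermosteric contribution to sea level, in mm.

474 mm

Layer 1: α = (0.97 + 0.11×26)×10⁻⁴ = 3.83×10⁻⁴ K⁻¹
Layer 2: α = (0.97 + 0.11×13)×10⁻⁴ = 2.4×10⁻⁴ K⁻¹
Layer 3: α = (0.97 + 0.11×1.9)×10⁻⁴ = 1.179×10⁻⁴ K⁻¹
0–280 m: 3.83×10⁻⁴ × 2.1 × 280 = 0.225204 m
Layer 2: 1.2 × 750 × 2.4×10⁻⁴ = 0.21600 m
1030–1920 m: 1.179×10⁻⁴ × 0.31 × 890 = 0.03252861 m
Δh = 0.225204 + 0.21600 + 0.03252861 = 0.47373261 m ≈ 474 mm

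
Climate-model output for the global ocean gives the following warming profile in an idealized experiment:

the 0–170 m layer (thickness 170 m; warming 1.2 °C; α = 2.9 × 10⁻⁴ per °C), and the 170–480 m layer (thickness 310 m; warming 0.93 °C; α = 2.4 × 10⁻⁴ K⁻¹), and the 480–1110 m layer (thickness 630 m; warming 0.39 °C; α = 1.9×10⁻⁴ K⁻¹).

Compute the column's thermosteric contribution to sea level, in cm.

Δh ≈ 18 cm

0–170 m: 170 × 1.2 × 2.9×10⁻⁴ = 0.05916 m
Layer 2: 0.93 × 2.4×10⁻⁴ × 310 = 0.069192 m
1.9×10⁻⁴ × 0.39 × 630 = 0.046683 m
Δh = 0.05916 + 0.069192 + 0.046683 = 0.175035 m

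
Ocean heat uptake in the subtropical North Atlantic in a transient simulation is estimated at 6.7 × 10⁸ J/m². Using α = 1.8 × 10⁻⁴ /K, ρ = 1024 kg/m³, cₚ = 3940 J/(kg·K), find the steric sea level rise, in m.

0.030 m

Δh = αQ/(ρcₚ) = 1.8×10⁻⁴ × 6.7×10⁸ / (1024 × 3940) ≈ 0.029892 m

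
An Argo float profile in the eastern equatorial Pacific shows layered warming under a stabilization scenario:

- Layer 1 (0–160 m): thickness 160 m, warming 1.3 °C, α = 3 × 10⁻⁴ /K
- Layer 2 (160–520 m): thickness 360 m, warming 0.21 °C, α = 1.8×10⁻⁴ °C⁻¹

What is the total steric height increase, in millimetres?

76.0 mm

1.3 × 160 × 3×10⁻⁴ = 0.06240 m
1.8×10⁻⁴ × 0.21 × 360 = 0.013608 m
Δh = 0.06240 + 0.013608 = 0.076008 m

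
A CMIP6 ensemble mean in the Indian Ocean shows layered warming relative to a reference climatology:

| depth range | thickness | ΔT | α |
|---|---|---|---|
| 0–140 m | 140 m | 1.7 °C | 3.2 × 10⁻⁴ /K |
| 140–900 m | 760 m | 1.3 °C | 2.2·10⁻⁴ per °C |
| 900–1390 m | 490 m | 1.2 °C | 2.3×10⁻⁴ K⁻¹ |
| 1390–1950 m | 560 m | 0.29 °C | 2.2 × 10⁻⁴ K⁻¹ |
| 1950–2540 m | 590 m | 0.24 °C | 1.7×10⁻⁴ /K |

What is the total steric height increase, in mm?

Layer 1: 140 × 1.7 × 3.2×10⁻⁴ = 0.07616 m
1.3 × 760 × 2.2×10⁻⁴ = 0.21736 m
2.3×10⁻⁴ × 1.2 × 490 = 0.13524 m
Layer 4: 0.29 × 2.2×10⁻⁴ × 560 = 0.035728 m
1950–2540 m: 1.7×10⁻⁴ × 590 × 0.24 = 0.024072 m
Δh = 0.07616 + 0.21736 + 0.13524 + 0.035728 + 0.024072 = 0.48856 m ≈ 489 mm

489 mm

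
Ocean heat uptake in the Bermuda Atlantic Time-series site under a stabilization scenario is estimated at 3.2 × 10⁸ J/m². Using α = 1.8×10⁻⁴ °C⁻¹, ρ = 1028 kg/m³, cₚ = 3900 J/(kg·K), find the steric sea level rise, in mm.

about 14.4 mm

Δh = αQ/(ρcₚ) = 1.8×10⁻⁴ × 3.2×10⁸ / (1028 × 3900) ≈ 0.014367 m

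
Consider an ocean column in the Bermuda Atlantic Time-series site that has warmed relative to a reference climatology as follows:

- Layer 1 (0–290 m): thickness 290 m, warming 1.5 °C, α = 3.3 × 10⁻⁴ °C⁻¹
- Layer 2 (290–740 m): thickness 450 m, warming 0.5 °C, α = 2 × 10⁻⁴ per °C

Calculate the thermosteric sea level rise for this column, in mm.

290 × 1.5 × 3.3×10⁻⁴ = 0.14355 m
Layer 2: 0.5 × 2×10⁻⁴ × 450 = 0.04500 m
Δh = 0.14355 + 0.04500 = 0.18855 m ≈ 190 mm

190 mm of thermosteric rise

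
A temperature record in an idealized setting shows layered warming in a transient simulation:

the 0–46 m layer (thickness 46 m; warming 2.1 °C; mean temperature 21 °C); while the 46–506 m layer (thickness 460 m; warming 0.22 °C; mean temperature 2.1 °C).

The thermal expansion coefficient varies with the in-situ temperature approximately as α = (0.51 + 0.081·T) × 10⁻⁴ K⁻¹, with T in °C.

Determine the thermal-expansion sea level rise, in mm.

Layer 1: α = (0.51 + 0.081×21)×10⁻⁴ = 2.211×10⁻⁴ K⁻¹
Layer 2: α = (0.51 + 0.081×2.1)×10⁻⁴ = 0.6801×10⁻⁴ K⁻¹
0–46 m: 2.211×10⁻⁴ × 46 × 2.1 = 0.02135826 m
46–506 m: 460 × 0.6801×10⁻⁴ × 0.22 = 0.006882612 m
Δh = 0.02135826 + 0.006882612 = 0.028240872 m

Δh = 28.2 mm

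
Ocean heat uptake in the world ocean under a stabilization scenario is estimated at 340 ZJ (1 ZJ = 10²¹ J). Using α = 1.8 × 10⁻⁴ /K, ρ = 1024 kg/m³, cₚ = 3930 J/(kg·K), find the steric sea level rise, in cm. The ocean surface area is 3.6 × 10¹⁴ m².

Per unit area: Q = 340×10²¹ / (3.6×10¹⁴) ≈ 9.444×10⁸ J/m²
Δh = αQ/(ρcₚ) = 1.8×10⁻⁴ × 9.444×10⁸ / (1024 × 3930) ≈ 0.042241 m

Δh ≈ 4.22 cm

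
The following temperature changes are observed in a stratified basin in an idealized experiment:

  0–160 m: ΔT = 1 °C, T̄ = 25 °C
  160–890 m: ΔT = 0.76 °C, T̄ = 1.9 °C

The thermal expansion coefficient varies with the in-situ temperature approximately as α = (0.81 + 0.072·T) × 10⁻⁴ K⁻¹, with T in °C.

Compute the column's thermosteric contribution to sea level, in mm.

Layer 1: α = (0.81 + 0.072×25)×10⁻⁴ = 2.61×10⁻⁴ K⁻¹
Layer 2: α = (0.81 + 0.072×1.9)×10⁻⁴ = 0.9468×10⁻⁴ K⁻¹
0–160 m: 2.61×10⁻⁴ × 160 × 1 = 0.04176 m
0.76 × 730 × 0.9468×10⁻⁴ = 0.052528464 m
Δh = 0.04176 + 0.052528464 = 0.094288464 m ≈ 94 mm

Δh = 94 mm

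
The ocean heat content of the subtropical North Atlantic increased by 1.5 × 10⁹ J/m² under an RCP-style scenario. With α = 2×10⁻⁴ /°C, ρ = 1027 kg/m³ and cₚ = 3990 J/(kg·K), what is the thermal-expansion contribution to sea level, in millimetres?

Δh = αQ/(ρcₚ) = 2×10⁻⁴ × 1.5×10⁹ / (1027 × 3990) ≈ 0.073211 m

Δh ≈ 73 mm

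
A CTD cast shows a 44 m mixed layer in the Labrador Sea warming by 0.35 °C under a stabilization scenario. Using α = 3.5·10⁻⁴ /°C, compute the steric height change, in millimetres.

about 5.39 mm

Δh = αΔT·H = 3.5×10⁻⁴ × 0.35 × 44 = 0.00539 m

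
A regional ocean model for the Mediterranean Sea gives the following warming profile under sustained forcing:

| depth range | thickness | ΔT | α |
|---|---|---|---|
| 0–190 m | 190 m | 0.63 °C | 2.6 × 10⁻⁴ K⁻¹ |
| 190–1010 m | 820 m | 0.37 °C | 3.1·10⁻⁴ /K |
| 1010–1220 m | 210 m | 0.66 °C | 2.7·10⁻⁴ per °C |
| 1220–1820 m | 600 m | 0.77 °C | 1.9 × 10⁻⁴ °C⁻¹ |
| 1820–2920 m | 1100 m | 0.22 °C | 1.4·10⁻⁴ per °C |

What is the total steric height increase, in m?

Layer 1: 190 × 0.63 × 2.6×10⁻⁴ = 0.031122 m
3.1×10⁻⁴ × 0.37 × 820 = 0.094054 m
Layer 3: 0.66 × 2.7×10⁻⁴ × 210 = 0.037422 m
1220–1820 m: 1.9×10⁻⁴ × 0.77 × 600 = 0.08778 m
1100 × 0.22 × 1.4×10⁻⁴ = 0.03388 m
Δh = 0.031122 + 0.094054 + 0.037422 + 0.08778 + 0.03388 = 0.284258 m

0.28 m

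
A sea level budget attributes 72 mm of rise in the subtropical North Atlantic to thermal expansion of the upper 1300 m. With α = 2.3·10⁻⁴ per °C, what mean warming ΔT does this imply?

ΔT = Δh/(αH) = 0.072 / (2.3×10⁻⁴ × 1300) ≈ 0.2408 K

ΔT ≈ 0.241 K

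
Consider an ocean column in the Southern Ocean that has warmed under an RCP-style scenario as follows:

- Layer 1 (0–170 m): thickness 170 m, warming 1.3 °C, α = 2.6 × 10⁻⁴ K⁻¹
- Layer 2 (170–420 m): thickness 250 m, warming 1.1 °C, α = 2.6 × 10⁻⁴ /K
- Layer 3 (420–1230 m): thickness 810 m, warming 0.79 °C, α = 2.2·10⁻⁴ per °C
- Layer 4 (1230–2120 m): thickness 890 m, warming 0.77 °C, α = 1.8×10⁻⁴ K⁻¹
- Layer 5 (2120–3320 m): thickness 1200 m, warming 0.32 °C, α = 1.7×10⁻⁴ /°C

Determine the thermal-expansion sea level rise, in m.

0.458 m of thermosteric rise

Layer 1: 1.3 × 170 × 2.6×10⁻⁴ = 0.05746 m
170–420 m: 2.6×10⁻⁴ × 1.1 × 250 = 0.07150 m
Layer 3: 2.2×10⁻⁴ × 0.79 × 810 = 0.140778 m
1230–2120 m: 1.8×10⁻⁴ × 0.77 × 890 = 0.123354 m
Layer 5: 1.7×10⁻⁴ × 0.32 × 1200 = 0.06528 m
Δh = 0.05746 + 0.07150 + 0.140778 + 0.123354 + 0.06528 = 0.458372 m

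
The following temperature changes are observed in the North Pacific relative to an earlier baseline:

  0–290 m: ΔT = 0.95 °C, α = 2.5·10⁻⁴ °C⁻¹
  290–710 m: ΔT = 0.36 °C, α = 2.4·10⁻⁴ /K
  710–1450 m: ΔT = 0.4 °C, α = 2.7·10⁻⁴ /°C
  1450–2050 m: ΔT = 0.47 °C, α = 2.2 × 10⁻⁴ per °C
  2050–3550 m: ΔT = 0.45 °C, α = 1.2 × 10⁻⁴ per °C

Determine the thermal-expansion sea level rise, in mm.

Layer 1: 290 × 2.5×10⁻⁴ × 0.95 = 0.068875 m
420 × 2.4×10⁻⁴ × 0.36 = 0.036288 m
740 × 2.7×10⁻⁴ × 0.4 = 0.07992 m
0.47 × 600 × 2.2×10⁻⁴ = 0.06204 m
2050–3550 m: 1.2×10⁻⁴ × 0.45 × 1500 = 0.08100 m
Δh = 0.068875 + 0.036288 + 0.07992 + 0.06204 + 0.08100 = 0.328123 m ≈ 328 mm

Δh ≈ 328 mm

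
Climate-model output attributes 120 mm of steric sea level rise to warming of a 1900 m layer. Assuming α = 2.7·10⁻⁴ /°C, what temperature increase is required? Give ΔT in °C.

ΔT ≈ 0.234 °C

ΔT = Δh/(αH) = 0.12 / (2.7×10⁻⁴ × 1900) ≈ 0.2339 °C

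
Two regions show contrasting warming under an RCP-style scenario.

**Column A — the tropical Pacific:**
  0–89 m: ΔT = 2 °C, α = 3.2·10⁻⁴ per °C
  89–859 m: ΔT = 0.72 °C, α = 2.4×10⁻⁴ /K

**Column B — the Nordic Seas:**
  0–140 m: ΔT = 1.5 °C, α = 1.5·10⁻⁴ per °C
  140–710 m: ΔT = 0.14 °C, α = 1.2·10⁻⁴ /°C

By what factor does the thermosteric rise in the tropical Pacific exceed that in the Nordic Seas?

A 3.2×10⁻⁴ × 89 × 2 = 0.05696 m
A 89–859 m: 2.4×10⁻⁴ × 0.72 × 770 = 0.133056 m
A total: 0.190016 m
B 0–140 m: 140 × 1.5 × 1.5×10⁻⁴ = 0.03150 m
B 1.2×10⁻⁴ × 0.14 × 570 = 0.009576 m
B total: 0.041076 m
Ratio: 0.190016 / 0.041076 ≈ 4.626

a factor of 4.63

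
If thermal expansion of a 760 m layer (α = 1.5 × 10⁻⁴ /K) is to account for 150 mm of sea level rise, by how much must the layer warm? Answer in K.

ΔT ≈ 1.32 K

ΔT = Δh/(αH) = 0.15 / (1.5×10⁻⁴ × 760) ≈ 1.316 K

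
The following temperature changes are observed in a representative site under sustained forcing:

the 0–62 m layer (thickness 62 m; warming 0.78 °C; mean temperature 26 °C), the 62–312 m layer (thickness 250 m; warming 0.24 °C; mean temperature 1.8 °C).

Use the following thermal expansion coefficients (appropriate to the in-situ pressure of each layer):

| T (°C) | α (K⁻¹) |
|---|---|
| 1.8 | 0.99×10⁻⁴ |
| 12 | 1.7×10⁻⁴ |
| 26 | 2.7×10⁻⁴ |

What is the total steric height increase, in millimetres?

Layer 1 at 26 °C → α = 2.7×10⁻⁴ K⁻¹
Layer 2 at 1.8 °C → α = 0.99×10⁻⁴ K⁻¹
0–62 m: 0.78 × 2.7×10⁻⁴ × 62 = 0.0130572 m
62–312 m: 250 × 0.24 × 0.99×10⁻⁴ = 0.00594 m
Δh = 0.0130572 + 0.00594 = 0.0189972 m ≈ 19 mm

19 mm of thermosteric rise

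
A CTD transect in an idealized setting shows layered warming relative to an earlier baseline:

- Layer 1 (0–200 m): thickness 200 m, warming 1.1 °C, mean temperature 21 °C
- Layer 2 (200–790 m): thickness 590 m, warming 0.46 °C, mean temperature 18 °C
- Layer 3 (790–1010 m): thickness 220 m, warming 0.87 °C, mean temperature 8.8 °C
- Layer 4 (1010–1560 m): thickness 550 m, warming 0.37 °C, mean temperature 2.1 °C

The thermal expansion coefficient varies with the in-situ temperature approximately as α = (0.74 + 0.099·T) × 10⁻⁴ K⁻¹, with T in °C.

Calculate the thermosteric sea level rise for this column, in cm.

18.1 cm of thermosteric rise

Layer 1: α = (0.74 + 0.099×21)×10⁻⁴ = 2.819×10⁻⁴ K⁻¹
Layer 2: α = (0.74 + 0.099×18)×10⁻⁴ = 2.522×10⁻⁴ K⁻¹
Layer 3: α = (0.74 + 0.099×8.8)×10⁻⁴ = 1.6112×10⁻⁴ K⁻¹
Layer 4: α = (0.74 + 0.099×2.1)×10⁻⁴ = 0.9479×10⁻⁴ K⁻¹
0–200 m: 200 × 2.819×10⁻⁴ × 1.1 = 0.062018 m
590 × 2.522×10⁻⁴ × 0.46 = 0.06844708 m
Layer 3: 0.87 × 220 × 1.6112×10⁻⁴ = 0.030838368 m
0.9479×10⁻⁴ × 550 × 0.37 = 0.019289765 m
Δh = 0.062018 + 0.06844708 + 0.030838368 + 0.019289765 = 0.180593213 m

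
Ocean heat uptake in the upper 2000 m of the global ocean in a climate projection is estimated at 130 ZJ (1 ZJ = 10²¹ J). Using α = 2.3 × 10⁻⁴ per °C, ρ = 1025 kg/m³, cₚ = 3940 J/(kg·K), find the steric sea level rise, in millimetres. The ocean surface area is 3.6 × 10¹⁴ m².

Δh ≈ 20.6 mm

Per unit area: Q = 130×10²¹ / (3.6×10¹⁴) ≈ 3.611×10⁸ J/m²
Δh = αQ/(ρcₚ) = 2.3×10⁻⁴ × 3.611×10⁸ / (1025 × 3940) ≈ 0.020565 m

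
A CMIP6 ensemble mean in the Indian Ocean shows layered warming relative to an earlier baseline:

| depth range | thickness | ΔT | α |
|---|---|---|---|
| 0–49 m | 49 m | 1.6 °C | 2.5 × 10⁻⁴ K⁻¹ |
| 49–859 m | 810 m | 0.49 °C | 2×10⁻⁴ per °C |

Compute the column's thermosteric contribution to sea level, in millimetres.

about 99.0 mm

2.5×10⁻⁴ × 1.6 × 49 = 0.01960 m
49–859 m: 0.49 × 810 × 2×10⁻⁴ = 0.07938 m
Δh = 0.01960 + 0.07938 = 0.09898 m ≈ 99.0 mm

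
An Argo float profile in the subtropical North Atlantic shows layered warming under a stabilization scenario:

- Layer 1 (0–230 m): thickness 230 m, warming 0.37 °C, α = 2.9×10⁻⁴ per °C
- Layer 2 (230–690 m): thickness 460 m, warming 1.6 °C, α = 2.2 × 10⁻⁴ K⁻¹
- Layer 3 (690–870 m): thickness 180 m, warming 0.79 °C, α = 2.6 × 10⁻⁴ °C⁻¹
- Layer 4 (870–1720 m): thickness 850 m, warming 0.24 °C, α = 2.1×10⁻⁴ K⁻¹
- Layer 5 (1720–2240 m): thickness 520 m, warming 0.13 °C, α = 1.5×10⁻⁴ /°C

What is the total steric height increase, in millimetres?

Layer 1: 230 × 0.37 × 2.9×10⁻⁴ = 0.024679 m
Layer 2: 2.2×10⁻⁴ × 460 × 1.6 = 0.16192 m
690–870 m: 180 × 2.6×10⁻⁴ × 0.79 = 0.036972 m
870–1720 m: 0.24 × 2.1×10⁻⁴ × 850 = 0.04284 m
1720–2240 m: 1.5×10⁻⁴ × 0.13 × 520 = 0.01014 m
Δh = 0.024679 + 0.16192 + 0.036972 + 0.04284 + 0.01014 = 0.276551 m

Δh ≈ 277 mm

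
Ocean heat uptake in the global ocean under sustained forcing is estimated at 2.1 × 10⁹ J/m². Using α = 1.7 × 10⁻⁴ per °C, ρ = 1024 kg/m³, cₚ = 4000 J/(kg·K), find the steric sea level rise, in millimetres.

Δh = αQ/(ρcₚ) = 1.7×10⁻⁴ × 2.1×10⁹ / (1024 × 4000) ≈ 0.087158 m

87 mm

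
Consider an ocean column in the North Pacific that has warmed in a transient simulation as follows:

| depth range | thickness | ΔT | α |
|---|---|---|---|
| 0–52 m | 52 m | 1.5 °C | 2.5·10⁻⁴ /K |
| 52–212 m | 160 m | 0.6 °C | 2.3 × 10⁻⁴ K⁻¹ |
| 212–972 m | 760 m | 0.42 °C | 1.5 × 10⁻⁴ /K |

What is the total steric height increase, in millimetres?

89.5 mm of thermosteric rise

2.5×10⁻⁴ × 1.5 × 52 = 0.01950 m
52–212 m: 160 × 2.3×10⁻⁴ × 0.6 = 0.02208 m
760 × 1.5×10⁻⁴ × 0.42 = 0.04788 m
Δh = 0.01950 + 0.02208 + 0.04788 = 0.08946 m ≈ 89.5 mm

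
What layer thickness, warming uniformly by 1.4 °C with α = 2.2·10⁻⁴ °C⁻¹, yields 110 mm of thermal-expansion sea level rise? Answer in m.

H ≈ 360 m

H = Δh/(αΔT) = 0.11 / (2.2×10⁻⁴ × 1.4) ≈ 357.1 m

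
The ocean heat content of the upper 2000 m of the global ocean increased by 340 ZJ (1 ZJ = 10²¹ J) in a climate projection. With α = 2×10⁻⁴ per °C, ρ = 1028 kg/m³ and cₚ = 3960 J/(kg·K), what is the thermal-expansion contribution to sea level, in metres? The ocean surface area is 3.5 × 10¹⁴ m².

Δh ≈ 0.0477 m

Per unit area: Q = 340×10²¹ / (3.5×10¹⁴) ≈ 9.714×10⁸ J/m²
Δh = αQ/(ρcₚ) = 2×10⁻⁴ × 9.714×10⁸ / (1028 × 3960) ≈ 0.047724 m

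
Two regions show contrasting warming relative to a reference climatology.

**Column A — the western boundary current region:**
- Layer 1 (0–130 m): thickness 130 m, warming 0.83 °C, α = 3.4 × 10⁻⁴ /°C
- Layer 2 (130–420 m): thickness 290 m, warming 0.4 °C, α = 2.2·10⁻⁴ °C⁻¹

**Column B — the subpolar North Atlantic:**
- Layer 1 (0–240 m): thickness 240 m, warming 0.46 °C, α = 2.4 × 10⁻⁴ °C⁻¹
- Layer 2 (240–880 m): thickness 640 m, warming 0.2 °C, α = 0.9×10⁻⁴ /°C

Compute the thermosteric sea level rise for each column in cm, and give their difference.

Δh_A ≈ 6.22 cm, Δh_B ≈ 3.80 cm; difference ≈ 2.42 cm

A Layer 1: 130 × 0.83 × 3.4×10⁻⁴ = 0.036686 m
A 130–420 m: 290 × 2.2×10⁻⁴ × 0.4 = 0.02552 m
A total: 0.062206 m
B 0–240 m: 0.46 × 240 × 2.4×10⁻⁴ = 0.026496 m
B Layer 2: 0.9×10⁻⁴ × 0.2 × 640 = 0.01152 m
B total: 0.038016 m
Difference: 0.062206 − 0.038016 = 0.02419 m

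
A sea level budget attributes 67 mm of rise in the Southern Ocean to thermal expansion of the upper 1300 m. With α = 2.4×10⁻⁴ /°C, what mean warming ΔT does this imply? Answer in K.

about 0.215 K

ΔT = Δh/(αH) = 0.067 / (2.4×10⁻⁴ × 1300) ≈ 0.2147 K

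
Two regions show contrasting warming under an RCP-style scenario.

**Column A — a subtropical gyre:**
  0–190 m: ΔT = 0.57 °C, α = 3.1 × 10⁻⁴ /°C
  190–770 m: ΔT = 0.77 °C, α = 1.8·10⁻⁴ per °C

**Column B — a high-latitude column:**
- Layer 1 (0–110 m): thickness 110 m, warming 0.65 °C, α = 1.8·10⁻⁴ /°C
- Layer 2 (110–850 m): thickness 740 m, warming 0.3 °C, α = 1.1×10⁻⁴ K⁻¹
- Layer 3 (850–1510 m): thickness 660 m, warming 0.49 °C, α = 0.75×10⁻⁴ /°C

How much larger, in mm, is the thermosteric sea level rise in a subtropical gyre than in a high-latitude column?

A 190 × 3.1×10⁻⁴ × 0.57 = 0.033573 m
A 190–770 m: 0.77 × 580 × 1.8×10⁻⁴ = 0.080388 m
A total: 0.113961 m
B 0–110 m: 0.65 × 1.8×10⁻⁴ × 110 = 0.01287 m
B 740 × 0.3 × 1.1×10⁻⁴ = 0.02442 m
B Layer 3: 0.75×10⁻⁴ × 660 × 0.49 = 0.024255 m
B total: 0.061545 m
Difference: 0.113961 − 0.061545 = 0.052416 m

52.4 mm larger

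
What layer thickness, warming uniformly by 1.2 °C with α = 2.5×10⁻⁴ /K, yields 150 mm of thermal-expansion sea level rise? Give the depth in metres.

500 m

H = Δh/(αΔT) = 0.15 / (2.5×10⁻⁴ × 1.2) = 500.0 m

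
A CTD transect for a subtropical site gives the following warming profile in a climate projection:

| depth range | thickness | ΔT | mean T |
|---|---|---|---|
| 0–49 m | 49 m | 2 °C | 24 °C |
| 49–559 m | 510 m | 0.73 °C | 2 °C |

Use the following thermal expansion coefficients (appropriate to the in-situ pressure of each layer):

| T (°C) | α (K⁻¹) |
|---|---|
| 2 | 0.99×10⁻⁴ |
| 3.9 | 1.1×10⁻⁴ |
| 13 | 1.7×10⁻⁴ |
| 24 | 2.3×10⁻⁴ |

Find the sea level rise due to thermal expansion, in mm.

Δh = 59.4 mm

Layer 1 at 24 °C → α = 2.3×10⁻⁴ K⁻¹
Layer 2 at 2 °C → α = 0.99×10⁻⁴ K⁻¹
2.3×10⁻⁴ × 49 × 2 = 0.02254 m
Layer 2: 0.73 × 0.99×10⁻⁴ × 510 = 0.0368577 m
Δh = 0.02254 + 0.0368577 = 0.0593977 m ≈ 59.4 mm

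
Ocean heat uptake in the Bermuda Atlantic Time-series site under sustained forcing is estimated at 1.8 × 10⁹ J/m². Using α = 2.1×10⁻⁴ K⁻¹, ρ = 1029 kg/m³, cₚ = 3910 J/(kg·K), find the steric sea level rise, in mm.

94.0 mm of thermosteric rise

Δh = αQ/(ρcₚ) = 2.1×10⁻⁴ × 1.8×10⁹ / (1029 × 3910) ≈ 0.093951 m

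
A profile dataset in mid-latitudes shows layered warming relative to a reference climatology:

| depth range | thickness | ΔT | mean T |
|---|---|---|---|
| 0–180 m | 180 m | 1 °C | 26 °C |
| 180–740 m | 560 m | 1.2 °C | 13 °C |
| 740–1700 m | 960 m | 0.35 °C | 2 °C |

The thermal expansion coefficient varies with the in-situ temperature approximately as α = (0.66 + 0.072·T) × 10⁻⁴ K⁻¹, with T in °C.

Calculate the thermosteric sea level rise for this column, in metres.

Layer 1: α = (0.66 + 0.072×26)×10⁻⁴ = 2.532×10⁻⁴ K⁻¹
Layer 2: α = (0.66 + 0.072×13)×10⁻⁴ = 1.596×10⁻⁴ K⁻¹
Layer 3: α = (0.66 + 0.072×2)×10⁻⁴ = 0.804×10⁻⁴ K⁻¹
2.532×10⁻⁴ × 180 × 1 = 0.045576 m
Layer 2: 1.596×10⁻⁴ × 1.2 × 560 = 0.1072512 m
740–1700 m: 0.804×10⁻⁴ × 0.35 × 960 = 0.0270144 m
Δh = 0.045576 + 0.1072512 + 0.0270144 = 0.1798416 m

0.180 m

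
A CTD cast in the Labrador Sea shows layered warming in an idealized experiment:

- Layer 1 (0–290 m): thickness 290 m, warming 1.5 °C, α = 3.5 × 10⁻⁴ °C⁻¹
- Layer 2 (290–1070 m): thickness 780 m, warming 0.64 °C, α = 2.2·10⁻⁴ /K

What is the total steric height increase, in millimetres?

about 260 mm

Layer 1: 1.5 × 290 × 3.5×10⁻⁴ = 0.15225 m
290–1070 m: 2.2×10⁻⁴ × 0.64 × 780 = 0.109824 m
Δh = 0.15225 + 0.109824 = 0.262074 m ≈ 260 mm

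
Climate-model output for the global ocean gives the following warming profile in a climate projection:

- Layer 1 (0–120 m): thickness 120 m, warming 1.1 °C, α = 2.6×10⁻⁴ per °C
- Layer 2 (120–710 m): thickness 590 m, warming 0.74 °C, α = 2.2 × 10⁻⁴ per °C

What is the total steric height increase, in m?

0.130 m

1.1 × 2.6×10⁻⁴ × 120 = 0.03432 m
590 × 2.2×10⁻⁴ × 0.74 = 0.096052 m
Δh = 0.03432 + 0.096052 = 0.130372 m ≈ 0.130 m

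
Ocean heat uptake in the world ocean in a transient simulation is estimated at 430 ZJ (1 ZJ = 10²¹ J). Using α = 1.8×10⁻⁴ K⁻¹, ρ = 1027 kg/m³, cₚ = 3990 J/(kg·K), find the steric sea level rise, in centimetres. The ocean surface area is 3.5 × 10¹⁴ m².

Per unit area: Q = 430×10²¹ / (3.5×10¹⁴) ≈ 1.229×10⁹ J/m²
Δh = αQ/(ρcₚ) = 1.8×10⁻⁴ × 1.229×10⁹ / (1027 × 3990) ≈ 0.053986 m

Δh ≈ 5.40 cm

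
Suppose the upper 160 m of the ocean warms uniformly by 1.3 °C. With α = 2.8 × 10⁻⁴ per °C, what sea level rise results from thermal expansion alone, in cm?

Δh = 5.82 cm

Δh = αΔT·H = 2.8×10⁻⁴ × 1.3 × 160 = 0.05824 m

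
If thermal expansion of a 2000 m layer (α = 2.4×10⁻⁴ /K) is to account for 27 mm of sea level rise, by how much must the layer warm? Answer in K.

ΔT = Δh/(αH) = 0.027 / (2.4×10⁻⁴ × 2000) = 0.05625 K

ΔT ≈ 0.0563 K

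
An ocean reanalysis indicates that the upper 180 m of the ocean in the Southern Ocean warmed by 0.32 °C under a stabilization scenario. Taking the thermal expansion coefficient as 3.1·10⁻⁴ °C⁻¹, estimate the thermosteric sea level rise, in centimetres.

about 1.79 cm

Δh = αΔT·H = 3.1×10⁻⁴ × 0.32 × 180 = 0.017856 m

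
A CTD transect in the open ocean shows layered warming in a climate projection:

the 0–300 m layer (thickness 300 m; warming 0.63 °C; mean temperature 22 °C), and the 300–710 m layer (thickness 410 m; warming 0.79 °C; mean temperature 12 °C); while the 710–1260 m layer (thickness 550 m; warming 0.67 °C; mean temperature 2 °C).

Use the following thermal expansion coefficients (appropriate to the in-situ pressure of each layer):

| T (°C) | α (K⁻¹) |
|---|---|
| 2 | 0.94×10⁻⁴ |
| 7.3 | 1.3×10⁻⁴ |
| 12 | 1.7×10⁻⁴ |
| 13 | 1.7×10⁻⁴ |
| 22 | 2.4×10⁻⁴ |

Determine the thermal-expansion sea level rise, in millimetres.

Layer 1 at 22 °C → α = 2.4×10⁻⁴ K⁻¹
Layer 2 at 12 °C → α = 1.7×10⁻⁴ K⁻¹
Layer 3 at 2 °C → α = 0.94×10⁻⁴ K⁻¹
0–300 m: 2.4×10⁻⁴ × 0.63 × 300 = 0.04536 m
Layer 2: 1.7×10⁻⁴ × 0.79 × 410 = 0.055063 m
Layer 3: 550 × 0.67 × 0.94×10⁻⁴ = 0.034639 m
Δh = 0.04536 + 0.055063 + 0.034639 = 0.135062 m ≈ 135 mm

Δh ≈ 135 mm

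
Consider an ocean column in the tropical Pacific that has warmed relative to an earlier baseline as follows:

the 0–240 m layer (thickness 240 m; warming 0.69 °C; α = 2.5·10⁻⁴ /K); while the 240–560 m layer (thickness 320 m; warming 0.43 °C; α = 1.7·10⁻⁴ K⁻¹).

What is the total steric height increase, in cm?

6.48 cm

0–240 m: 2.5×10⁻⁴ × 240 × 0.69 = 0.04140 m
240–560 m: 320 × 1.7×10⁻⁴ × 0.43 = 0.023392 m
Δh = 0.04140 + 0.023392 = 0.064792 m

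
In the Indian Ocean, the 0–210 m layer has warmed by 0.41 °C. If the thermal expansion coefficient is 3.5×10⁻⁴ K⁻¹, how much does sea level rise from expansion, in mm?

Δh = αΔT·H = 3.5×10⁻⁴ × 0.41 × 210 = 0.030135 m

30 mm of thermosteric rise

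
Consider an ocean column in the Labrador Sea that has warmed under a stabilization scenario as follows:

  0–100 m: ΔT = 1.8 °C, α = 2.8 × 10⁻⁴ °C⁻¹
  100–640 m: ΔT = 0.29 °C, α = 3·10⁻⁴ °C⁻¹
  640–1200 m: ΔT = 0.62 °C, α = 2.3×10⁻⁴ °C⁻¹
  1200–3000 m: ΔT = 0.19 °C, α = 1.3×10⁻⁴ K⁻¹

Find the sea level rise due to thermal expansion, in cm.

Layer 1: 100 × 1.8 × 2.8×10⁻⁴ = 0.05040 m
Layer 2: 540 × 3×10⁻⁴ × 0.29 = 0.04698 m
2.3×10⁻⁴ × 560 × 0.62 = 0.079856 m
Layer 4: 1800 × 1.3×10⁻⁴ × 0.19 = 0.04446 m
Δh = 0.05040 + 0.04698 + 0.079856 + 0.04446 = 0.221696 m

Δh ≈ 22.2 cm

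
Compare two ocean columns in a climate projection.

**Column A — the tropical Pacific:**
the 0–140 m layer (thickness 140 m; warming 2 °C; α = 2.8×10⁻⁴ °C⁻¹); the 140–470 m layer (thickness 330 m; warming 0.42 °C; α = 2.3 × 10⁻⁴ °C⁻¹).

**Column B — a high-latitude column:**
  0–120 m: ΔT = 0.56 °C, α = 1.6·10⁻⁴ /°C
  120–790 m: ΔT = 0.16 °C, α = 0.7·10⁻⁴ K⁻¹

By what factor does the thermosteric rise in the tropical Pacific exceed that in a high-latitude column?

A 0–140 m: 2 × 140 × 2.8×10⁻⁴ = 0.07840 m
A 140–470 m: 2.3×10⁻⁴ × 0.42 × 330 = 0.031878 m
A total: 0.110278 m
B 0.56 × 120 × 1.6×10⁻⁴ = 0.010752 m
B 120–790 m: 670 × 0.7×10⁻⁴ × 0.16 = 0.007504 m
B total: 0.018256 m
Ratio: 0.110278 / 0.018256 ≈ 6.041

6.0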